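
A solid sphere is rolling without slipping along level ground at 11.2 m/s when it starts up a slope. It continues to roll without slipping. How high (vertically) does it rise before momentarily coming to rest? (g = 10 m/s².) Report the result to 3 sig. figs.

Here I = (2/5)MR², so the shape factor k = I/(MR²) = 0.4.
The rolling condition ω = v/R makes the rotational term ½I(v/R)² = ½kMv², so KE_total = ½(1+k)Mv² = (7/10)Mv².
All of this converts to potential energy at the highest point: (7/10)Mv₀² = Mgh.
Thus h = (1+k)v₀²/(2g) = 1.4 × 11.2² / (2 × 10) ≈ 8.78 m.

h ≈ 8.78 m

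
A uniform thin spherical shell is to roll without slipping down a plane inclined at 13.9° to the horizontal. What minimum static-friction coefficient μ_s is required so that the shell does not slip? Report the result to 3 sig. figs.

Here I = (2/3)MR², so the shape factor k = I/(MR²) = 2/3.
Newton's second law down the slope: Mg sinθ − f = Ma. The torque equation fR = Iα (with α = a/R) gives f = kMa.
These give a = g sinθ/(1+k) and the required friction f = kMg sinθ/(1+k).
The normal force is N = Mg cosθ, so μ_min = f/N = k tanθ/(1+k).
μ_min = (2/3) × tan13.9° / 1.667 ≈ 0.0990.

μ_min ≈ 0.0990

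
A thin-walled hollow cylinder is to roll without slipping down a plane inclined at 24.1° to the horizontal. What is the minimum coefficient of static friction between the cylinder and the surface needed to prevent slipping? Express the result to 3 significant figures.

μ_min ≈ 0.224

Here I = MR², so the shape factor k = I/(MR²) = 1.
Along the incline Mg sinθ − f = Ma, and torque about the center fR = Iα = kMR²(a/R) gives f = kMa.
These give a = g sinθ/(1+k) and the required friction f = kMg sinθ/(1+k).
The normal force is N = Mg cosθ, so μ_min = f/N = k tanθ/(1+k).
μ_min = 1 × tan24.1° / 2 ≈ 0.224.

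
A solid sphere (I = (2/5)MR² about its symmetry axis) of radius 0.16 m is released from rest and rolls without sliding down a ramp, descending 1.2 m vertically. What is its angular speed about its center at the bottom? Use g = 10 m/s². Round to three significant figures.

For this body I = (2/5)MR², i.e. k = I/(MR²) = 0.4.
Pure rolling means v = ωR; then KE = ½Mv² + ½I(v/R)² = ½(1+k)Mv² = (7/10)Mv².
Energy conservation Mgh = ½(1+k)Mv² gives v = √(2gh/(1+k)) = √(2 × 10 × 1.2 / 1.4) = 4.14 m/s.
The angular speed follows from ω = v/R = 4.14/0.16 ≈ 25.9 rad/s.

ω ≈ 25.9 rad/s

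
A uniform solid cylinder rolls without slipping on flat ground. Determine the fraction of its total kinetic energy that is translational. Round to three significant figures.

For this body I = (1/2)MR², i.e. k = I/(MR²) = 0.5.
Since ω = v/R, the translational part is ½Mv² and the rotational part is ½I(v/R)² = ½kMv²; the total is ½(1+k)Mv².
The translational fraction is therefore 1/(1+k) = 1/1.5 ≈ 0.667.

fraction ≈ 0.667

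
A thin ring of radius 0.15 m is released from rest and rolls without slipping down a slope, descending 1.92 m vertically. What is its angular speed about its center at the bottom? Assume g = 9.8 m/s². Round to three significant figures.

For this body I = MR², i.e. k = I/(MR²) = 1.
Rolling without slipping gives ω = v/R, so the total kinetic energy is ½Mv² + ½Iω² = ½(1+k)Mv² = Mv².
Energy conservation Mgh = ½(1+k)Mv² gives v = √(2gh/(1+k)) = √(2 × 9.8 × 1.92 / 2) = 4.338 m/s.
Then ω = v/R = 4.338 / 0.15 ≈ 28.9 rad/s.

ω ≈ 28.9 rad/s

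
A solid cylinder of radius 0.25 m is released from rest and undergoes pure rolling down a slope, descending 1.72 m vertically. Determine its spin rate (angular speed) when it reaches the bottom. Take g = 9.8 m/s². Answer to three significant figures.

With I = (1/2)MR², the ratio k = I/(MR²) is 0.5.
The rolling condition ω = v/R makes the rotational term ½I(v/R)² = ½kMv², so KE_total = ½(1+k)Mv² = (3/4)Mv².
Energy conservation Mgh = ½(1+k)Mv² gives v = √(2gh/(1+k)) = √(2 × 9.8 × 1.72 / 1.5) = 4.741 m/s.
Then ω = v/R = 4.741 / 0.25 ≈ 19.0 rad/s.

ω ≈ 19.0 rad/s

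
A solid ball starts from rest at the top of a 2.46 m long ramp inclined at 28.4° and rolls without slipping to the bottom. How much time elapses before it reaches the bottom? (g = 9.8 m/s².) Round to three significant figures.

t ≈ 1.22 s

With I = (2/5)MR², the ratio k = I/(MR²) is 0.4.
Translational: Mg sinθ − f = Ma. Rotational about the CM: fR = Iα = kMRa, so f = kMa.
Hence a = g sinθ/(1+k) = 9.8×sin28.4°/1.4 = 3.329 m/s².
Starting from rest, L = ½at², so t = √(2L/a) = √(2×2.46/3.329) ≈ 1.22 s.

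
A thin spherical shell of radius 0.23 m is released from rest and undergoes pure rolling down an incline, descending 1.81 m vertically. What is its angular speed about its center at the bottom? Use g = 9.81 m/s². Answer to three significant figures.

ω ≈ 20.1 rad/s

With I = (2/3)MR², the ratio k = I/(MR²) is 2/3.
Pure rolling means v = ωR; then KE = ½Mv² + ½I(v/R)² = ½(1+k)Mv² = (5/6)Mv².
Energy conservation Mgh = ½(1+k)Mv² gives v = √(2gh/(1+k)) = √(2 × 9.81 × 1.81 / 1.667) = 4.616 m/s.
Then ω = v/R = 4.616 / 0.23 ≈ 20.1 rad/s.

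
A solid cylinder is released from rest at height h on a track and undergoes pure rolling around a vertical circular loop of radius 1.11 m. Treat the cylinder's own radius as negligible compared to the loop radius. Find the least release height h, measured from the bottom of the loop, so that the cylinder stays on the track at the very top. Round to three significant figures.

h_min ≈ 3.05 m

With I = (1/2)MR², the ratio k = I/(MR²) is 0.5.
At the top, contact is just lost when gravity alone supplies the centripetal force: Mg = Mv_top²/r, i.e. v_top² = gr.
With ω = v/R, the kinetic energy at speed v is ½(1+k)Mv² = (3/4)Mv².
Energy conservation from release (height h) to the top (height 2r): Mgh = Mg(2r) + (3/4)M·gr.
Thus h_min = 2r + (1+k)r/2 = r(2 + 1.5/2) = 1.11 × 2.75 ≈ 3.05 m.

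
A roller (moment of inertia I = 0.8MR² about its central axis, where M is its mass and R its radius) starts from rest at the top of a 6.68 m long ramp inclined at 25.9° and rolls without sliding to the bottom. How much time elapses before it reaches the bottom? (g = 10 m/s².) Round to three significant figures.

The moment of inertia is 0.8MR², giving k ≡ I/(MR²) = 0.8.
Translational: Mg sinθ − f = Ma. Rotational about the CM: fR = Iα = kMRa, so f = kMa.
Hence a = g sinθ/(1+k) = 10×sin25.9°/1.8 = 2.427 m/s².
With constant a from rest, t = √(2L/a) = √(2·6.68/2.427) ≈ 2.35 s.

t ≈ 2.35 s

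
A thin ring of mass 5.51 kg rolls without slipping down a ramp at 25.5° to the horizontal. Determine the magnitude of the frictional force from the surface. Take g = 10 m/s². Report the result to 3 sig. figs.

For this body I = MR², i.e. k = I/(MR²) = 1.
Along the incline Mg sinθ − f = Ma, and torque about the center fR = Iα = kMR²(a/R) gives f = kMa.
Combining, a = g sinθ/(1+k) and f = kMa = kMg sinθ/(1+k).
f = 1 × 5.51 × 10 × sin25.5° / 2 ≈ 11.9 N.

f ≈ 11.9 N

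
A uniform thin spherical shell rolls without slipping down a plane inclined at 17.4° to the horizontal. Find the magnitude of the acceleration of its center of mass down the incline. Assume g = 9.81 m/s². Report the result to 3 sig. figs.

a ≈ 1.76 m/s²

The moment of inertia is (2/3)MR², giving k ≡ I/(MR²) = 2/3.
Newton's second law down the slope: Mg sinθ − f = Ma. The torque equation fR = Iα (with α = a/R) gives f = kMa.
Eliminating f: Mg sinθ = (1+k)Ma, so a = g sinθ/(1+k) = 9.81 × sin17.4° / 1.667 ≈ 1.76 m/s².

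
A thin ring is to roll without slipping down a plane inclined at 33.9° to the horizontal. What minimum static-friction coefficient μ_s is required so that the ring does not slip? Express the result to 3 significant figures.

For this body I = MR², i.e. k = I/(MR²) = 1.
Translational: Mg sinθ − f = Ma. Rotational about the CM: fR = Iα = kMRa, so f = kMa.
These give a = g sinθ/(1+k) and the required friction f = kMg sinθ/(1+k).
With N = Mg cosθ, the no-slip condition f ≤ μN gives μ_min = f/N = k tanθ/(1+k).
μ_min = 1 × tan33.9° / 2 ≈ 0.336.

μ_min ≈ 0.336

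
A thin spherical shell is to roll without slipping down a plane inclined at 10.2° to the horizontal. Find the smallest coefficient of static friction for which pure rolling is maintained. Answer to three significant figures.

μ_min ≈ 0.0720

Here I = (2/3)MR², so the shape factor k = I/(MR²) = 2/3.
Along the incline Mg sinθ − f = Ma, and torque about the center fR = Iα = kMR²(a/R) gives f = kMa.
These give a = g sinθ/(1+k) and the required friction f = kMg sinθ/(1+k).
With N = Mg cosθ, the no-slip condition f ≤ μN gives μ_min = f/N = k tanθ/(1+k).
μ_min = (2/3) × tan10.2° / 1.667 ≈ 0.0720.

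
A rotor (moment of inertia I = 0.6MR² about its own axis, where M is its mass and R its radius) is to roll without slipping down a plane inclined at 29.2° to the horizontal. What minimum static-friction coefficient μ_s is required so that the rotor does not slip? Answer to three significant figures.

μ_min ≈ 0.210

For this body I = 0.6MR², i.e. k = I/(MR²) = 0.6.
Translational: Mg sinθ − f = Ma. Rotational about the CM: fR = Iα = kMRa, so f = kMa.
These give a = g sinθ/(1+k) and the required friction f = kMg sinθ/(1+k).
The normal force is N = Mg cosθ, so μ_min = f/N = k tanθ/(1+k).
μ_min = 0.6 × tan29.2° / 1.6 ≈ 0.210.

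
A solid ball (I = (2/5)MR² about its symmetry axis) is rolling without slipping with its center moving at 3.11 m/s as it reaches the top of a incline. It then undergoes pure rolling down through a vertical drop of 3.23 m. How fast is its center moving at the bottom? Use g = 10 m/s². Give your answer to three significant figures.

v ≈ 7.47 m/s

For this body I = (2/5)MR², i.e. k = I/(MR²) = 0.4.
Rolling without slipping gives ω = v/R, so the total kinetic energy is ½Mv² + ½Iω² = ½(1+k)Mv² = (7/10)Mv².
Conserving energy between top and bottom: (7/10)Mv² = (7/10)Mv₀² + Mgh, hence v² = v₀² + 2gh/(1+k).
v = √(3.11² + 2×10×3.23/1.4) = √55.81 ≈ 7.47 m/s.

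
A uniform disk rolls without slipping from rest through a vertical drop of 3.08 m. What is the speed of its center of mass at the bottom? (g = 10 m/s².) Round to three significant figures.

For this body I = (1/2)MR², i.e. k = I/(MR²) = 0.5.
Rolling without slipping gives ω = v/R, so the total kinetic energy is ½Mv² + ½Iω² = ½(1+k)Mv² = (3/4)Mv².
Energy conservation: Mgh = (3/4)Mv², so v = √(2gh/(1+k)) = √(2 × 10 × 3.08 / 1.5) ≈ 6.41 m/s.

v ≈ 6.41 m/s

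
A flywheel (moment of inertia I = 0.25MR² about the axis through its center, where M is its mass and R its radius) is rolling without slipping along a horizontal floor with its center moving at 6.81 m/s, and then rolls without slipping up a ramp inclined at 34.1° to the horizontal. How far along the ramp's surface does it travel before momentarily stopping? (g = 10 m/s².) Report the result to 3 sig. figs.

d ≈ 5.17 m

For this body I = 0.25MR², i.e. k = I/(MR²) = 0.25.
Pure rolling means v = ωR; then KE = ½Mv² + ½I(v/R)² = ½(1+k)Mv² = (5/8)Mv².
Setting this equal to Mgh gives the vertical rise h = (1+k)v₀²/(2g) = 1.25×6.81²/(2×10) = 2.899 m.
Along the incline, d = h/sinθ = 2.899/sin34.1° ≈ 5.17 m.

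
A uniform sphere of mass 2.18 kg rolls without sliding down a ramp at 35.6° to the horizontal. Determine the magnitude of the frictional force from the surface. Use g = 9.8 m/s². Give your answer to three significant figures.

f ≈ 3.55 N

For this body I = (2/5)MR², i.e. k = I/(MR²) = 0.4.
Translational: Mg sinθ − f = Ma. Rotational about the CM: fR = Iα = kMRa, so f = kMa.
Combining, a = g sinθ/(1+k) and f = kMa = kMg sinθ/(1+k).
f = 0.4 × 2.18 × 9.8 × sin35.6° / 1.4 ≈ 3.55 N.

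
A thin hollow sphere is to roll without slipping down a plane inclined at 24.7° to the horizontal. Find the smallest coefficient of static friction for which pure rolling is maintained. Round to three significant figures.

μ_min ≈ 0.184

With I = (2/3)MR², the ratio k = I/(MR²) is 2/3.
Newton's second law down the slope: Mg sinθ − f = Ma. The torque equation fR = Iα (with α = a/R) gives f = kMa.
These give a = g sinθ/(1+k) and the required friction f = kMg sinθ/(1+k).
With N = Mg cosθ, the no-slip condition f ≤ μN gives μ_min = f/N = k tanθ/(1+k).
μ_min = (2/3) × tan24.7° / 1.667 ≈ 0.184.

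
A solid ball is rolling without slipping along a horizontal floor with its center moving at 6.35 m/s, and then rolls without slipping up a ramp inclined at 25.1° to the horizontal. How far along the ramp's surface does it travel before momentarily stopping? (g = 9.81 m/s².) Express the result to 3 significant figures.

d ≈ 6.78 m

For this body I = (2/5)MR², i.e. k = I/(MR²) = 0.4.
Since it rolls without slipping, ω = v/R and KE = ½Mv² + ½Iω² = ½(1+k)Mv² = (7/10)Mv².
Setting this equal to Mgh gives the vertical rise h = (1+k)v₀²/(2g) = 1.4×6.35²/(2×9.81) = 2.877 m.
The distance along the slope is d = h/sinθ = 2.877/sin25.1° ≈ 6.78 m.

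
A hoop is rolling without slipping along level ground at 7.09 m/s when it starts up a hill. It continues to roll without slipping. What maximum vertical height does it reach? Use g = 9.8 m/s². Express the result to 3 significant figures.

h ≈ 5.13 m

For this body I = MR², i.e. k = I/(MR²) = 1.
Since it rolls without slipping, ω = v/R and KE = ½Mv² + ½Iω² = ½(1+k)Mv² = Mv².
At the top the kinetic energy is zero, so Mv₀² = Mgh.
Thus h = (1+k)v₀²/(2g) = 2 × 7.09² / (2 × 9.8) ≈ 5.13 m.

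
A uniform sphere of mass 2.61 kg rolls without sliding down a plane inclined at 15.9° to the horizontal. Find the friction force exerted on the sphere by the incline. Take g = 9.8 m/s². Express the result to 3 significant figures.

Here I = (2/5)MR², so the shape factor k = I/(MR²) = 0.4.
Along the incline Mg sinθ − f = Ma, and torque about the center fR = Iα = kMR²(a/R) gives f = kMa.
Combining, a = g sinθ/(1+k) and f = kMa = kMg sinθ/(1+k).
f = 0.4 × 2.61 × 9.8 × sin15.9° / 1.4 ≈ 2.00 N.

f ≈ 2.00 N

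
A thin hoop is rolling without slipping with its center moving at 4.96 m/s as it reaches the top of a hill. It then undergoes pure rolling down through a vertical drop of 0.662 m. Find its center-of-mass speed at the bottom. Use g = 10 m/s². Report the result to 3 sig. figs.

v ≈ 5.59 m/s

The moment of inertia is MR², giving k ≡ I/(MR²) = 1.
Pure rolling means v = ωR; then KE = ½Mv² + ½I(v/R)² = ½(1+k)Mv² = Mv².
Energy conservation: Mv₀² + Mgh = Mv², so v² = v₀² + 2gh/(1+k).
v = √(4.96² + 2×10×0.662/2) = √31.22 ≈ 5.59 m/s.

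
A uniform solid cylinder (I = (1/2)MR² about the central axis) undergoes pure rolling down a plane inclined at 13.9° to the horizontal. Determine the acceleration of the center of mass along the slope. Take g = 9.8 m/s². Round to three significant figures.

a ≈ 1.57 m/s²

With I = (1/2)MR², the ratio k = I/(MR²) is 0.5.
Newton's second law down the slope: Mg sinθ − f = Ma. The torque equation fR = Iα (with α = a/R) gives f = kMa.
Eliminating f: Mg sinθ = (1+k)Ma, so a = g sinθ/(1+k) = 9.8 × sin13.9° / 1.5 ≈ 1.57 m/s².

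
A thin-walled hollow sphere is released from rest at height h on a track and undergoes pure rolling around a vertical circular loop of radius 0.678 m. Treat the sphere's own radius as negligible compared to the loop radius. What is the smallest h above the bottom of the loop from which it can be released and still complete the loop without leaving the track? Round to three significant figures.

The moment of inertia is (2/3)MR², giving k ≡ I/(MR²) = 2/3.
At the top of the loop, the minimum-contact condition is Mg = Mv_top²/r, so v_top² = gr.
With ω = v/R, the kinetic energy at speed v is ½(1+k)Mv² = (5/6)Mv².
Energy conservation from release (height h) to the top (height 2r): Mgh = Mg(2r) + (5/6)M·gr.
Thus h_min = 2r + (1+k)r/2 = r(2 + 1.667/2) = 0.678 × 2.833 ≈ 1.92 m.

h_min ≈ 1.92 m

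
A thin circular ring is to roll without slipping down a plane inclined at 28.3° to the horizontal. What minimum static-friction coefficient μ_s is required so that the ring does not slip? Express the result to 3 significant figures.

μ_min ≈ 0.269

Here I = MR², so the shape factor k = I/(MR²) = 1.
Translational: Mg sinθ − f = Ma. Rotational about the CM: fR = Iα = kMRa, so f = kMa.
These give a = g sinθ/(1+k) and the required friction f = kMg sinθ/(1+k).
The normal force is N = Mg cosθ, so μ_min = f/N = k tanθ/(1+k).
μ_min = 1 × tan28.3° / 2 ≈ 0.269.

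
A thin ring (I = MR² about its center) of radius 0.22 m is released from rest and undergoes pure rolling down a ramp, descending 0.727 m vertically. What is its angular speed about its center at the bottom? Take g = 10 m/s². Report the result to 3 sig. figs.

The moment of inertia is MR², giving k ≡ I/(MR²) = 1.
The rolling condition ω = v/R makes the rotational term ½I(v/R)² = ½kMv², so KE_total = ½(1+k)Mv² = Mv².
Energy conservation Mgh = ½(1+k)Mv² gives v = √(2gh/(1+k)) = √(2 × 10 × 0.727 / 2) = 2.696 m/s.
Then ω = v/R = 2.696 / 0.22 ≈ 12.3 rad/s.

ω ≈ 12.3 rad/s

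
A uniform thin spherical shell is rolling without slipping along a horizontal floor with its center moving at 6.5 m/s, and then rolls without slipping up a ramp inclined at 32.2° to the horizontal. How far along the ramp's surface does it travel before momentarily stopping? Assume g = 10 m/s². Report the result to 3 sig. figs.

Here I = (2/3)MR², so the shape factor k = I/(MR²) = 2/3.
Pure rolling means v = ωR; then KE = ½Mv² + ½I(v/R)² = ½(1+k)Mv² = (5/6)Mv².
Setting this equal to Mgh gives the vertical rise h = (1+k)v₀²/(2g) = 1.667×6.5²/(2×10) = 3.521 m.
The distance along the slope is d = h/sinθ = 3.521/sin32.2° ≈ 6.61 m.

d ≈ 6.61 m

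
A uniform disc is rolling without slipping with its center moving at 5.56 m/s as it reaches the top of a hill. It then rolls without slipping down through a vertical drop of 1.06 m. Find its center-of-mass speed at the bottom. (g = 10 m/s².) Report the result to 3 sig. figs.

For this body I = (1/2)MR², i.e. k = I/(MR²) = 0.5.
Rolling without slipping gives ω = v/R, so the total kinetic energy is ½Mv² + ½Iω² = ½(1+k)Mv² = (3/4)Mv².
Energy conservation: (3/4)Mv₀² + Mgh = (3/4)Mv², so v² = v₀² + 2gh/(1+k).
v = √(5.56² + 2×10×1.06/1.5) = √45.05 ≈ 6.71 m/s.

v ≈ 6.71 m/s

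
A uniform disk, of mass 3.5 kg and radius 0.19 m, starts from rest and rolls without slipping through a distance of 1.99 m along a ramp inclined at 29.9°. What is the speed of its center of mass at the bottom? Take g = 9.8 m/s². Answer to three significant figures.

The moment of inertia is (1/2)MR², giving k ≡ I/(MR²) = 0.5.
Rolling without slipping gives ω = v/R, so the total kinetic energy is ½Mv² + ½Iω² = ½(1+k)Mv² = (3/4)Mv².
The vertical drop is h = L sinθ = 1.99 × sin29.9° = 0.992 m.
Setting Mgh = (3/4)Mv² gives v = √(2gh/(1+k)) = √(2·9.8·0.992/1.5) ≈ 3.60 m/s.

v ≈ 3.60 m/s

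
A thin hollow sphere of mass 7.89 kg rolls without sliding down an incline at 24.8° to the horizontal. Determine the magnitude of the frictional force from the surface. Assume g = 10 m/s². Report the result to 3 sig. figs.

f ≈ 13.2 N

Here I = (2/3)MR², so the shape factor k = I/(MR²) = 2/3.
Along the incline Mg sinθ − f = Ma, and torque about the center fR = Iα = kMR²(a/R) gives f = kMa.
Combining, a = g sinθ/(1+k) and f = kMa = kMg sinθ/(1+k).
f = (2/3) × 7.89 × 10 × sin24.8° / 1.667 ≈ 13.2 N.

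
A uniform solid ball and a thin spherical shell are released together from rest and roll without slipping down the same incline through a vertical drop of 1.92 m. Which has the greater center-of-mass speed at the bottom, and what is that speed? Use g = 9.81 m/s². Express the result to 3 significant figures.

the uniform solid ball, at v ≈ 5.19 m/s

For rolling without slipping, Mgh = ½(1+k)Mv² where k = I/(MR²), so v = √(2gh/(1+k)).
Uniform solid ball: k = 0.4, giving v = √(2×9.81×1.92/1.4) = 5.187 m/s.
Thin spherical shell: k = 2/3, giving v = √(2×9.81×1.92/1.667) = 4.754 m/s.
The smaller k wins: the uniform solid ball, at ≈ 5.19 m/s.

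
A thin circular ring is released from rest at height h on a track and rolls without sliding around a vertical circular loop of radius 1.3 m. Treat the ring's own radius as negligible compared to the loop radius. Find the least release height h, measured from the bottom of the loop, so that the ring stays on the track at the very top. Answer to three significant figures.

h_min ≈ 3.90 m

Here I = MR², so the shape factor k = I/(MR²) = 1.
At the top, contact is just lost when gravity alone supplies the centripetal force: Mg = Mv_top²/r, i.e. v_top² = gr.
With ω = v/R, the kinetic energy at speed v is ½(1+k)Mv² = Mv².
Energy conservation from release (height h) to the top (height 2r): Mgh = Mg(2r) + M·gr.
Thus h_min = 2r + (1+k)r/2 = r(2 + 2/2) = 1.3 × 3 ≈ 3.90 m.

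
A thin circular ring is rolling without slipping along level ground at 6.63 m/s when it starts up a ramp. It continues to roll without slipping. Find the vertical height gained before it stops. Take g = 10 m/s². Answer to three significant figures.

h ≈ 4.40 m

Here I = MR², so the shape factor k = I/(MR²) = 1.
The rolling condition ω = v/R makes the rotational term ½I(v/R)² = ½kMv², so KE_total = ½(1+k)Mv² = Mv².
At the top the kinetic energy is zero, so Mv₀² = Mgh.
Thus h = (1+k)v₀²/(2g) = 2 × 6.63² / (2 × 10) ≈ 4.40 m.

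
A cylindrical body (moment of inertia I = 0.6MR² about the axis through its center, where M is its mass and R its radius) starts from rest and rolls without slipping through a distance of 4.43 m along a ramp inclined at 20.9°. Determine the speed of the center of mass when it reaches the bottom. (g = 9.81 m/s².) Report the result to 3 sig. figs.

v ≈ 4.40 m/s

Here I = 0.6MR², so the shape factor k = I/(MR²) = 0.6.
Pure rolling means v = ωR; then KE = ½Mv² + ½I(v/R)² = ½(1+k)Mv² = (4/5)Mv².
The vertical drop is h = L sinθ = 4.43 × sin20.9° = 1.58 m.
Energy conservation: Mgh = (4/5)Mv², so v = √(2gh/(1+k)) = √(2 × 9.81 × 1.58 / 1.6) ≈ 4.40 m/s.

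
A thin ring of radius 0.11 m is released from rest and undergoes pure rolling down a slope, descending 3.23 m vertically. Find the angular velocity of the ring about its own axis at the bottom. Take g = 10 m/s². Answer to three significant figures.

ω ≈ 51.7 rad/s

Here I = MR², so the shape factor k = I/(MR²) = 1.
Pure rolling means v = ωR; then KE = ½Mv² + ½I(v/R)² = ½(1+k)Mv² = Mv².
Energy conservation Mgh = ½(1+k)Mv² gives v = √(2gh/(1+k)) = √(2 × 10 × 3.23 / 2) = 5.683 m/s.
The angular speed follows from ω = v/R = 5.683/0.11 ≈ 51.7 rad/s.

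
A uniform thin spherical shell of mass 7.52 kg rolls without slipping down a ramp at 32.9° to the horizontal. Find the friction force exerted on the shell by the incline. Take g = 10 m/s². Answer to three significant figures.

f ≈ 16.3 N

The moment of inertia is (2/3)MR², giving k ≡ I/(MR²) = 2/3.
Along the incline Mg sinθ − f = Ma, and torque about the center fR = Iα = kMR²(a/R) gives f = kMa.
Combining, a = g sinθ/(1+k) and f = kMa = kMg sinθ/(1+k).
f = (2/3) × 7.52 × 10 × sin32.9° / 1.667 ≈ 16.3 N.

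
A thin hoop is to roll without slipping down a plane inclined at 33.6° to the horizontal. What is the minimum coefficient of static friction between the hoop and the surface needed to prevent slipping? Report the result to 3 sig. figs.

The moment of inertia is MR², giving k ≡ I/(MR²) = 1.
Translational: Mg sinθ − f = Ma. Rotational about the CM: fR = Iα = kMRa, so f = kMa.
These give a = g sinθ/(1+k) and the required friction f = kMg sinθ/(1+k).
With N = Mg cosθ, the no-slip condition f ≤ μN gives μ_min = f/N = k tanθ/(1+k).
μ_min = 1 × tan33.6° / 2 ≈ 0.332.

μ_min ≈ 0.332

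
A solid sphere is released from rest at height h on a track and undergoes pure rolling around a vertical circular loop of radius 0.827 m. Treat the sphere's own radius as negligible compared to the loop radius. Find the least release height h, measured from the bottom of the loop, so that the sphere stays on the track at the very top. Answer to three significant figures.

h_min ≈ 2.23 m

Here I = (2/5)MR², so the shape factor k = I/(MR²) = 0.4.
At the top, contact is just lost when gravity alone supplies the centripetal force: Mg = Mv_top²/r, i.e. v_top² = gr.
With ω = v/R, the kinetic energy at speed v is ½(1+k)Mv² = (7/10)Mv².
Energy conservation from release (height h) to the top (height 2r): Mgh = Mg(2r) + (7/10)M·gr.
Thus h_min = 2r + (1+k)r/2 = r(2 + 1.4/2) = 0.827 × 2.7 ≈ 2.23 m.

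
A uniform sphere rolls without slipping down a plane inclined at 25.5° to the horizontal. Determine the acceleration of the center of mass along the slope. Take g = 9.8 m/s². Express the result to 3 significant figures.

a ≈ 3.01 m/s²

With I = (2/5)MR², the ratio k = I/(MR²) is 0.4.
Translational: Mg sinθ − f = Ma. Rotational about the CM: fR = Iα = kMRa, so f = kMa.
Eliminating f: Mg sinθ = (1+k)Ma, so a = g sinθ/(1+k) = 9.8 × sin25.5° / 1.4 ≈ 3.01 m/s².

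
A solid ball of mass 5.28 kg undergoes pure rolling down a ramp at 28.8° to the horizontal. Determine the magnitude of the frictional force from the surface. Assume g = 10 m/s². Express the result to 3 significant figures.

f ≈ 7.27 N

The moment of inertia is (2/5)MR², giving k ≡ I/(MR²) = 0.4.
Along the incline Mg sinθ − f = Ma, and torque about the center fR = Iα = kMR²(a/R) gives f = kMa.
Combining, a = g sinθ/(1+k) and f = kMa = kMg sinθ/(1+k).
f = 0.4 × 5.28 × 10 × sin28.8° / 1.4 ≈ 7.27 N.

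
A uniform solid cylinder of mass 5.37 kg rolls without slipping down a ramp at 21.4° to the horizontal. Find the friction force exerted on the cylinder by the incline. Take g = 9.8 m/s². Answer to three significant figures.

f ≈ 6.40 N

With I = (1/2)MR², the ratio k = I/(MR²) is 0.5.
Along the incline Mg sinθ − f = Ma, and torque about the center fR = Iα = kMR²(a/R) gives f = kMa.
Combining, a = g sinθ/(1+k) and f = kMa = kMg sinθ/(1+k).
f = 0.5 × 5.37 × 9.8 × sin21.4° / 1.5 ≈ 6.40 N.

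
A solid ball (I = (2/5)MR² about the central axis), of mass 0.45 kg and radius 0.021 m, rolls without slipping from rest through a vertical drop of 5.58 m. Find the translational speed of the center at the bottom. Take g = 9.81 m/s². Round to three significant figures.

With I = (2/5)MR², the ratio k = I/(MR²) is 0.4.
The rolling condition ω = v/R makes the rotational term ½I(v/R)² = ½kMv², so KE_total = ½(1+k)Mv² = (7/10)Mv².
Setting Mgh = (7/10)Mv² gives v = √(2gh/(1+k)) = √(2·9.81·5.58/1.4) ≈ 8.84 m/s.

v ≈ 8.84 m/s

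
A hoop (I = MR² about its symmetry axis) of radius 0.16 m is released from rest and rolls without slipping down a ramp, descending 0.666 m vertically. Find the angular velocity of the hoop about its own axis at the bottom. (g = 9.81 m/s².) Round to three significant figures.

ω ≈ 16.0 rad/s

With I = MR², the ratio k = I/(MR²) is 1.
Since it rolls without slipping, ω = v/R and KE = ½Mv² + ½Iω² = ½(1+k)Mv² = Mv².
Energy conservation Mgh = ½(1+k)Mv² gives v = √(2gh/(1+k)) = √(2 × 9.81 × 0.666 / 2) = 2.556 m/s.
Then ω = v/R = 2.556 / 0.16 ≈ 16.0 rad/s.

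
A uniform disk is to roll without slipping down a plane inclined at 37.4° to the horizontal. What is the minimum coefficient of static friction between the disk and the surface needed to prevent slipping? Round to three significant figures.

μ_min ≈ 0.255

The moment of inertia is (1/2)MR², giving k ≡ I/(MR²) = 0.5.
Newton's second law down the slope: Mg sinθ − f = Ma. The torque equation fR = Iα (with α = a/R) gives f = kMa.
These give a = g sinθ/(1+k) and the required friction f = kMg sinθ/(1+k).
With N = Mg cosθ, the no-slip condition f ≤ μN gives μ_min = f/N = k tanθ/(1+k).
μ_min = 0.5 × tan37.4° / 1.5 ≈ 0.255.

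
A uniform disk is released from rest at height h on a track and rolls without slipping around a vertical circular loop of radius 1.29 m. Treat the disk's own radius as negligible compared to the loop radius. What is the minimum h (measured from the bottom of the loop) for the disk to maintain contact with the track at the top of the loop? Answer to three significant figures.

h_min ≈ 3.55 m

Here I = (1/2)MR², so the shape factor k = I/(MR²) = 0.5.
At the top of the loop, the minimum-contact condition is Mg = Mv_top²/r, so v_top² = gr.
With ω = v/R, the kinetic energy at speed v is ½(1+k)Mv² = (3/4)Mv².
Energy conservation from release (height h) to the top (height 2r): Mgh = Mg(2r) + (3/4)M·gr.
Thus h_min = 2r + (1+k)r/2 = r(2 + 1.5/2) = 1.29 × 2.75 ≈ 3.55 m.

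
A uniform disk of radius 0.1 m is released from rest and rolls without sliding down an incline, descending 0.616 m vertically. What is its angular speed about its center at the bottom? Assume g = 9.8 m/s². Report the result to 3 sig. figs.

Here I = (1/2)MR², so the shape factor k = I/(MR²) = 0.5.
The rolling condition ω = v/R makes the rotational term ½I(v/R)² = ½kMv², so KE_total = ½(1+k)Mv² = (3/4)Mv².
Energy conservation Mgh = ½(1+k)Mv² gives v = √(2gh/(1+k)) = √(2 × 9.8 × 0.616 / 1.5) = 2.837 m/s.
The angular speed follows from ω = v/R = 2.837/0.1 ≈ 28.4 rad/s.

ω ≈ 28.4 rad/s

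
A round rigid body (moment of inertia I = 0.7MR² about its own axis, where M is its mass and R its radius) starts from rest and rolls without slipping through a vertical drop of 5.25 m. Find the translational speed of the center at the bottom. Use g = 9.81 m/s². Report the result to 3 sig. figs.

v ≈ 7.78 m/s

The moment of inertia is 0.7MR², giving k ≡ I/(MR²) = 0.7.
Pure rolling means v = ωR; then KE = ½Mv² + ½I(v/R)² = ½(1+k)Mv² = (17/20)Mv².
Energy conservation: Mgh = (17/20)Mv², so v = √(2gh/(1+k)) = √(2 × 9.81 × 5.25 / 1.7) ≈ 7.78 m/s.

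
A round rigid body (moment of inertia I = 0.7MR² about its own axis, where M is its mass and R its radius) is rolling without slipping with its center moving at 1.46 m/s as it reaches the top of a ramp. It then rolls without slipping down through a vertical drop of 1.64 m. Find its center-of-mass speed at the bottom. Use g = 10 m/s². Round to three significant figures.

v ≈ 4.63 m/s

Here I = 0.7MR², so the shape factor k = I/(MR²) = 0.7.
Since it rolls without slipping, ω = v/R and KE = ½Mv² + ½Iω² = ½(1+k)Mv² = (17/20)Mv².
Conserving energy between top and bottom: (17/20)Mv² = (17/20)Mv₀² + Mgh, hence v² = v₀² + 2gh/(1+k).
v = √(1.46² + 2×10×1.64/1.7) = √21.43 ≈ 4.63 m/s.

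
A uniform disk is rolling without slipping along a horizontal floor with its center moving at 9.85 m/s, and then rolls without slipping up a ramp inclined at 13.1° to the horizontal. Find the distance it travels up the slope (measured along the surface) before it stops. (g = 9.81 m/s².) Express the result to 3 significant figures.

d ≈ 32.7 m

For this body I = (1/2)MR², i.e. k = I/(MR²) = 0.5.
Since it rolls without slipping, ω = v/R and KE = ½Mv² + ½Iω² = ½(1+k)Mv² = (3/4)Mv².
Setting this equal to Mgh gives the vertical rise h = (1+k)v₀²/(2g) = 1.5×9.85²/(2×9.81) = 7.418 m.
The distance along the slope is d = h/sinθ = 7.418/sin13.1° ≈ 32.7 m.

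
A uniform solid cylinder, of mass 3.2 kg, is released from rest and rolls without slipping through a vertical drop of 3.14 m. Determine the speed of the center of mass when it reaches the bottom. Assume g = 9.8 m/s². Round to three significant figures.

v ≈ 6.41 m/s

For this body I = (1/2)MR², i.e. k = I/(MR²) = 0.5.
Rolling without slipping gives ω = v/R, so the total kinetic energy is ½Mv² + ½Iω² = ½(1+k)Mv² = (3/4)Mv².
Energy conservation: Mgh = (3/4)Mv², so v = √(2gh/(1+k)) = √(2 × 9.8 × 3.14 / 1.5) ≈ 6.41 m/s.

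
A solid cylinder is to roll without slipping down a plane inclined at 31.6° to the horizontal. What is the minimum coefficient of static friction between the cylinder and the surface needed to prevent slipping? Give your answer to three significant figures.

Here I = (1/2)MR², so the shape factor k = I/(MR²) = 0.5.
Newton's second law down the slope: Mg sinθ − f = Ma. The torque equation fR = Iα (with α = a/R) gives f = kMa.
These give a = g sinθ/(1+k) and the required friction f = kMg sinθ/(1+k).
With N = Mg cosθ, the no-slip condition f ≤ μN gives μ_min = f/N = k tanθ/(1+k).
μ_min = 0.5 × tan31.6° / 1.5 ≈ 0.205.

μ_min ≈ 0.205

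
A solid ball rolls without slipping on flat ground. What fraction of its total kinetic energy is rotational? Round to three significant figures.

With I = (2/5)MR², the ratio k = I/(MR²) is 0.4.
Since ω = v/R, the translational part is ½Mv² and the rotational part is ½I(v/R)² = ½kMv²; the total is ½(1+k)Mv².
The rotational fraction is therefore k/(1+k) = 0.4/1.4 ≈ 0.286.

fraction ≈ 0.286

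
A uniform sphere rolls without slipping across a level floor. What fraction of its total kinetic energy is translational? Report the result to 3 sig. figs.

The moment of inertia is (2/5)MR², giving k ≡ I/(MR²) = 0.4.
Since ω = v/R, the translational part is ½Mv² and the rotational part is ½I(v/R)² = ½kMv²; the total is ½(1+k)Mv².
The translational fraction is therefore 1/(1+k) = 1/1.4 ≈ 0.714.

fraction ≈ 0.714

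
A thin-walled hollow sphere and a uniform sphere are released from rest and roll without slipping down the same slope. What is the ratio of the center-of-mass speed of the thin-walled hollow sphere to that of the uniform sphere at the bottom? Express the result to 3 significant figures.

v_ratio ≈ 0.917

Each satisfies Mgh = ½(1+k)Mv² with k = I/(MR²), so v ∝ 1/√(1+k).
For the thin-walled hollow sphere k = 2/3; for the uniform sphere k = 0.4.
v₁/v₂ = √((1+k₂)/(1+k₁)) = √(1.4/1.667) ≈ 0.917.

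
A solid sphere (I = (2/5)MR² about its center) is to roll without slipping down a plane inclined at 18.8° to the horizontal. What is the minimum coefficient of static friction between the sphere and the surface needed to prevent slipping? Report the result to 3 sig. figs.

The moment of inertia is (2/5)MR², giving k ≡ I/(MR²) = 0.4.
Along the incline Mg sinθ − f = Ma, and torque about the center fR = Iα = kMR²(a/R) gives f = kMa.
These give a = g sinθ/(1+k) and the required friction f = kMg sinθ/(1+k).
The normal force is N = Mg cosθ, so μ_min = f/N = k tanθ/(1+k).
μ_min = 0.4 × tan18.8° / 1.4 ≈ 0.0973.

μ_min ≈ 0.0973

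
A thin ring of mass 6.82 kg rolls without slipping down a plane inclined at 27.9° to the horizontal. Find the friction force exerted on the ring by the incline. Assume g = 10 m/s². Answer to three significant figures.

With I = MR², the ratio k = I/(MR²) is 1.
Along the incline Mg sinθ − f = Ma, and torque about the center fR = Iα = kMR²(a/R) gives f = kMa.
Combining, a = g sinθ/(1+k) and f = kMa = kMg sinθ/(1+k).
f = 1 × 6.82 × 10 × sin27.9° / 2 ≈ 16.0 N.

f ≈ 16.0 N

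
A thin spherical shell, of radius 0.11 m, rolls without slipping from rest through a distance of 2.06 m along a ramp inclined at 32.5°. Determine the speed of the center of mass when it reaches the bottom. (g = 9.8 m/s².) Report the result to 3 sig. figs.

With I = (2/3)MR², the ratio k = I/(MR²) is 2/3.
Since it rolls without slipping, ω = v/R and KE = ½Mv² + ½Iω² = ½(1+k)Mv² = (5/6)Mv².
The vertical drop is h = L sinθ = 2.06 × sin32.5° = 1.107 m.
Energy conservation: Mgh = (5/6)Mv², so v = √(2gh/(1+k)) = √(2 × 9.8 × 1.107 / 1.667) ≈ 3.61 m/s.

v ≈ 3.61 m/s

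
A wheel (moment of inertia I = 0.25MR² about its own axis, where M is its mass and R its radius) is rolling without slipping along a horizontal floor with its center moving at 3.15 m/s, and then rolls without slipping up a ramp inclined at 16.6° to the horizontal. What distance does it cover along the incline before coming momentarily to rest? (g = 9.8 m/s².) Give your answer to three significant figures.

Here I = 0.25MR², so the shape factor k = I/(MR²) = 0.25.
Since it rolls without slipping, ω = v/R and KE = ½Mv² + ½Iω² = ½(1+k)Mv² = (5/8)Mv².
Setting this equal to Mgh gives the vertical rise h = (1+k)v₀²/(2g) = 1.25×3.15²/(2×9.8) = 0.6328 m.
Along the incline, d = h/sinθ = 0.6328/sin16.6° ≈ 2.22 m.

d ≈ 2.22 m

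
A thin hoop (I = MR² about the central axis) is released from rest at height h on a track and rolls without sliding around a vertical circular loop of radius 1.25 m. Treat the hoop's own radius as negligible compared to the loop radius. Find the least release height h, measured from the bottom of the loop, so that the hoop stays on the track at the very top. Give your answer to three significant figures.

h_min ≈ 3.75 m

With I = MR², the ratio k = I/(MR²) is 1.
At the top of the loop, the minimum-contact condition is Mg = Mv_top²/r, so v_top² = gr.
With ω = v/R, the kinetic energy at speed v is ½(1+k)Mv² = Mv².
Energy conservation from release (height h) to the top (height 2r): Mgh = Mg(2r) + M·gr.
Thus h_min = 2r + (1+k)r/2 = r(2 + 2/2) = 1.25 × 3 ≈ 3.75 m.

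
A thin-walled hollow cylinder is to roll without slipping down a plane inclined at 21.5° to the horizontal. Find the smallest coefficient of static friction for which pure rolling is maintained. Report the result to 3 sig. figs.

Here I = MR², so the shape factor k = I/(MR²) = 1.
Newton's second law down the slope: Mg sinθ − f = Ma. The torque equation fR = Iα (with α = a/R) gives f = kMa.
These give a = g sinθ/(1+k) and the required friction f = kMg sinθ/(1+k).
The normal force is N = Mg cosθ, so μ_min = f/N = k tanθ/(1+k).
μ_min = 1 × tan21.5° / 2 ≈ 0.197.

μ_min ≈ 0.197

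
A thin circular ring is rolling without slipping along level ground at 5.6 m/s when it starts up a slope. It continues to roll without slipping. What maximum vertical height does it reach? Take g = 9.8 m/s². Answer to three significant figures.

h ≈ 3.20 m

Here I = MR², so the shape factor k = I/(MR²) = 1.
Pure rolling means v = ωR; then KE = ½Mv² + ½I(v/R)² = ½(1+k)Mv² = Mv².
At the top the kinetic energy is zero, so Mv₀² = Mgh.
Thus h = (1+k)v₀²/(2g) = 2 × 5.6² / (2 × 9.8) ≈ 3.20 m.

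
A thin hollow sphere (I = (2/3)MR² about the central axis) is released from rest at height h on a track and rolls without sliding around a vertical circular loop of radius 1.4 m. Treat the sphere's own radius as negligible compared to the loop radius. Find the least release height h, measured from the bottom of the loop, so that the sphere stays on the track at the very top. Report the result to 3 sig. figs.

h_min ≈ 3.97 m

Here I = (2/3)MR², so the shape factor k = I/(MR²) = 2/3.
At the top of the loop, the minimum-contact condition is Mg = Mv_top²/r, so v_top² = gr.
With ω = v/R, the kinetic energy at speed v is ½(1+k)Mv² = (5/6)Mv².
Energy conservation from release (height h) to the top (height 2r): Mgh = Mg(2r) + (5/6)M·gr.
Thus h_min = 2r + (1+k)r/2 = r(2 + 1.667/2) = 1.4 × 2.833 ≈ 3.97 m.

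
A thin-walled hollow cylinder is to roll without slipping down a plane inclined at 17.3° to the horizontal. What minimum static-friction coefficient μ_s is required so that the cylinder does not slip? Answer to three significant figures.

μ_min ≈ 0.156

The moment of inertia is MR², giving k ≡ I/(MR²) = 1.
Along the incline Mg sinθ − f = Ma, and torque about the center fR = Iα = kMR²(a/R) gives f = kMa.
These give a = g sinθ/(1+k) and the required friction f = kMg sinθ/(1+k).
With N = Mg cosθ, the no-slip condition f ≤ μN gives μ_min = f/N = k tanθ/(1+k).
μ_min = 1 × tan17.3° / 2 ≈ 0.156.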